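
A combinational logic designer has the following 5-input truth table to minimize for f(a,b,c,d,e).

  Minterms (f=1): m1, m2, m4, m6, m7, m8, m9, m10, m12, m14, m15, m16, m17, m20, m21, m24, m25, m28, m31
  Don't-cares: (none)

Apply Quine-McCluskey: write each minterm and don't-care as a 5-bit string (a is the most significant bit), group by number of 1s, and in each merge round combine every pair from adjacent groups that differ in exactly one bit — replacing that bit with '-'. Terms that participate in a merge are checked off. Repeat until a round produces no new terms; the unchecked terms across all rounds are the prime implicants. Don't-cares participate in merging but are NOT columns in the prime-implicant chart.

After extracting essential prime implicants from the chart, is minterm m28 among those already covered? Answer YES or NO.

[col 0] 00001*, 00010*, 00100*, 00110*, 00111*, 01000*, 01001*, 01010*, 01100*, 01110*, 01111*, 10000*, 10001*, 10100*, 10101*, 11000*, 11001*, 11100*, 11111*
[col 1] -0001*, -0100*, -1000*, -1001*, -1100*, -1111, 0-001*, 0-010*, 0-100*, 0-110*, 0-111*, 00-10*, 001-0*, 0011-*, 01-00*, 01-10*, 010-0*, 0100-*, 011-0*, 0111-*, 1-000*, 1-001*, 1-100*, 10-00*, 10-01*, 1000-*, 1010-*, 11-00*, 1100-*
[col 2] --001, --100, -1-00, -100-, 0--10, 0-1-0, 0-11-, 01--0, 1--00, 1-00-, 10-0-
Prime implicants: --001, --100, -1-00, -100-, -1111, 0--10, 0-1-0, 0-11-, 01--0, 1--00, 1-00-, 10-0-
PI chart (minterm → PIs covering it):
  1 | --001  (sole → essential)
  2 | 0--10  (sole → essential)
  4 | --100,0-1-0
  6 | 0--10,0-1-0,0-11-
  7 | 0-11-  (sole → essential)
  8 | -1-00,-100-,01--0
  9 | --001,-100-
  10 | 0--10,01--0
  12 | --100,-1-00,0-1-0,01--0
  14 | 0--10,0-1-0,0-11-,01--0
  15 | -1111,0-11-
  16 | 1--00,1-00-,10-0-
  17 | --001,1-00-,10-0-
  20 | --100,1--00,10-0-
  21 | 10-0-  (sole → essential)
  24 | -1-00,-100-,1--00,1-00-
  25 | --001,-100-,1-00-
  28 | --100,-1-00,1--00
  31 | -1111  (sole → essential)
Essential prime implicants: --001, -1111, 0--10, 0-11-, 10-0-

NO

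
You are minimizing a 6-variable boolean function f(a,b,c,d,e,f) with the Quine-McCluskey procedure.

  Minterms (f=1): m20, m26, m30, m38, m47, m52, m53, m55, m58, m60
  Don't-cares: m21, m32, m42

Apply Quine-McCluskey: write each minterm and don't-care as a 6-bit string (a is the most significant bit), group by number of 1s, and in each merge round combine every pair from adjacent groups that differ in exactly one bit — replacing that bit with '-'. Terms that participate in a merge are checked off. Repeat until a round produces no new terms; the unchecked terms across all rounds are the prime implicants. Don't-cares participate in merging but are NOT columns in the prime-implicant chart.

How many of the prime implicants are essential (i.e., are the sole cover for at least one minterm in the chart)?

size-2^0 implicants → 010100(✓)  010101(✓)  011010(✓)  011110(✓)  100000  100110  101010(✓)  101111  110100(✓)  110101(✓)  110111(✓)  111010(✓)  111100(✓)
size-2^1 implicants → -10100(✓)  -10101(✓)  -11010  01010-(✓)  011-10  1-1010  11-100  1101-1  11010-(✓)
size-2^2 implicants → -1010-
Unchecked terms (primes): -1010-, -11010, 011-10, 1-1010, 100000, 100110, 101111, 11-100, 1101-1
Minterm coverage:
  m20 ⊆ -1010- [E]
  m26 ⊆ -11010,011-10
  m30 ⊆ 011-10 [E]
  m38 ⊆ 100110 [E]
  m47 ⊆ 101111 [E]
  m52 ⊆ -1010-,11-100
  m53 ⊆ -1010-,1101-1
  m55 ⊆ 1101-1 [E]
  m58 ⊆ -11010,1-1010
  m60 ⊆ 11-100 [E]
E = {-1010-, 011-10, 100110, 101111, 11-100, 1101-1}

6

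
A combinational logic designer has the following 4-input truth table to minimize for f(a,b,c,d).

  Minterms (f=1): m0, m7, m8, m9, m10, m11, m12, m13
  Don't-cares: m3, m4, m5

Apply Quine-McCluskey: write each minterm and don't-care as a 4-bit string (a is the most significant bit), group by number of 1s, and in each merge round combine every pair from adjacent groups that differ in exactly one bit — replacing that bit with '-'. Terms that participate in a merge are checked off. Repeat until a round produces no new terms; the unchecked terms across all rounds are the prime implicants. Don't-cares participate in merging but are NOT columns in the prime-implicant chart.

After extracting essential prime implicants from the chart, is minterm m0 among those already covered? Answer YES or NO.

YES

Round 0: 0000✓ 0011✓ 0100✓ 0101✓ 0111✓ 1000✓ 1001✓ 1010✓ 1011✓ 1100✓ 1101✓
Round 1: -000✓ -011 -100✓ -101✓ 0-00✓ 0-11 01-1 010-✓ 1-00✓ 1-01✓ 10-0✓ 10-1✓ 100-✓ 101-✓ 110-✓
Round 2: --00 -10- 1-0- 10--
PIs = {--00, -011, -10-, 0-11, 01-1, 1-0-, 10--}
Coverage chart:
  m0: --00 ←essential
  m7: 0-11,01-1
  m8: --00,1-0-,10--
  m9: 1-0-,10--
  m10: 10-- ←essential
  m11: -011,10--
  m12: --00,-10-,1-0-
  m13: -10-,1-0-
Essential: --00, 10--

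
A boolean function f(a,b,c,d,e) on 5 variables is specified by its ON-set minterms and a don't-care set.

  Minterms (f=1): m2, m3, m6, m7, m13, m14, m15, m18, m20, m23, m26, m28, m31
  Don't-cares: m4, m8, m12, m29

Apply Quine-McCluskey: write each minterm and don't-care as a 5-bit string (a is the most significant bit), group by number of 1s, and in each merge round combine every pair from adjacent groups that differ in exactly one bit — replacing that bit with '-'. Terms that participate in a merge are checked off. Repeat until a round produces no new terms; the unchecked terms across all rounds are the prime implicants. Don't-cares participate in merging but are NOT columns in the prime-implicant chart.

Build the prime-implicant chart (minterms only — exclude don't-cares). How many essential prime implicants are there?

4

size-2^0 implicants → 00010(✓)  00011(✓)  00100(✓)  00110(✓)  00111(✓)  01000(✓)  01100(✓)  01101(✓)  01110(✓)  01111(✓)  10010(✓)  10100(✓)  10111(✓)  11010(✓)  11100(✓)  11101(✓)  11111(✓)
size-2^1 implicants → -0010  -0100(✓)  -0111(✓)  -1100(✓)  -1101(✓)  -1111(✓)  0-100(✓)  0-110(✓)  0-111(✓)  00-10(✓)  00-11(✓)  0001-(✓)  001-0(✓)  0011-(✓)  01-00  011-0(✓)  011-1(✓)  0110-(✓)  0111-(✓)  1-010  1-100(✓)  1-111(✓)  111-1(✓)  1110-(✓)
size-2^2 implicants → --100  --111  -11-1  -110-  0-1-0  0-11-  00-1-  011--
Unchecked terms (primes): --100, --111, -0010, -11-1, -110-, 0-1-0, 0-11-, 00-1-, 01-00, 011--, 1-010
Minterm coverage:
  m2 ⊆ -0010,00-1-
  m3 ⊆ 00-1- [E]
  m6 ⊆ 0-1-0,0-11-,00-1-
  m7 ⊆ --111,0-11-,00-1-
  m13 ⊆ -11-1,-110-,011--
  m14 ⊆ 0-1-0,0-11-,011--
  m15 ⊆ --111,-11-1,0-11-,011--
  m18 ⊆ -0010,1-010
  m20 ⊆ --100 [E]
  m23 ⊆ --111 [E]
  m26 ⊆ 1-010 [E]
  m28 ⊆ --100,-110-
  m31 ⊆ --111,-11-1
E = {--100, --111, 00-1-, 1-010}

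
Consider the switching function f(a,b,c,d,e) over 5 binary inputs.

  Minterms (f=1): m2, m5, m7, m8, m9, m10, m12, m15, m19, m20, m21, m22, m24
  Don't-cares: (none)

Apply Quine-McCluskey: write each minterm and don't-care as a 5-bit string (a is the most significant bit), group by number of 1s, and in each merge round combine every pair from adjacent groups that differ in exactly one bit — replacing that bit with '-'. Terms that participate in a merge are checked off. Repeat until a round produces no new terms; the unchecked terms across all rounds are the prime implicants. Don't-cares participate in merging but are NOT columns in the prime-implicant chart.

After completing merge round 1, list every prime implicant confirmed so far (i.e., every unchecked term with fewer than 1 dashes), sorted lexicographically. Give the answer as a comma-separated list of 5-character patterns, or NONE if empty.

10011

size-2^0 implicants → 00010(✓)  00101(✓)  00111(✓)  01000(✓)  01001(✓)  01010(✓)  01100(✓)  01111(✓)  10011  10100(✓)  10101(✓)  10110(✓)  11000(✓)
size-2^1 implicants → -0101  -1000  0-010  0-111  001-1  01-00  010-0  0100-  101-0  1010-
Unchecked terms (primes): -0101, -1000, 0-010, 0-111, 001-1, 01-00, 010-0, 0100-, 10011, 101-0, 1010-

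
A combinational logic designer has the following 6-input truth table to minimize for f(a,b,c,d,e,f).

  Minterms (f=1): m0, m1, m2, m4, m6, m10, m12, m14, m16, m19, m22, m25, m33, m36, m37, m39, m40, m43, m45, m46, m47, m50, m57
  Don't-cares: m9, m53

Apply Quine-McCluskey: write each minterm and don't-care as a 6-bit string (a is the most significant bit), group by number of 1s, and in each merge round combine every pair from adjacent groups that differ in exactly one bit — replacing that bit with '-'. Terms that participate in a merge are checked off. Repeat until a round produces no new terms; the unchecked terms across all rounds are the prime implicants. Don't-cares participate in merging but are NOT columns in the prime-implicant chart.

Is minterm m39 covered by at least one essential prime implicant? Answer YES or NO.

[col 0] 000000*, 000001*, 000010*, 000100*, 000110*, 001001*, 001010*, 001100*, 001110*, 010000*, 010011, 010110*, 011001*, 100001*, 100100*, 100101*, 100111*, 101000, 101011*, 101101*, 101110*, 101111*, 110010, 110101*, 111001*
[col 1] -00001, -00100, -01110, -11001, 0-0000, 0-0110, 0-1001, 00-001, 00-010*, 00-100*, 00-110*, 000-00*, 000-10*, 0000-0*, 00000-, 0001-0*, 001-10*, 0011-0*, 1-0101, 10-101*, 10-111*, 100-01, 1001-1*, 10010-, 101-11, 1011-1*, 10111-
[col 2] 00--10, 00-1-0, 000--0, 10-1-1
Prime implicants: -00001, -00100, -01110, -11001, 0-0000, 0-0110, 0-1001, 00--10, 00-001, 00-1-0, 000--0, 00000-, 010011, 1-0101, 10-1-1, 100-01, 10010-, 101-11, 101000, 10111-, 110010
PI chart (minterm → PIs covering it):
  0 | 0-0000,000--0,00000-
  1 | -00001,00-001,00000-
  2 | 00--10,000--0
  4 | -00100,00-1-0,000--0
  6 | 0-0110,00--10,00-1-0,000--0
  10 | 00--10  (sole → essential)
  12 | 00-1-0  (sole → essential)
  14 | -01110,00--10,00-1-0
  16 | 0-0000  (sole → essential)
  19 | 010011  (sole → essential)
  22 | 0-0110  (sole → essential)
  25 | -11001,0-1001
  33 | -00001,100-01
  36 | -00100,10010-
  37 | 1-0101,10-1-1,100-01,10010-
  39 | 10-1-1  (sole → essential)
  40 | 101000  (sole → essential)
  43 | 101-11  (sole → essential)
  45 | 10-1-1  (sole → essential)
  46 | -01110,10111-
  47 | 10-1-1,101-11,10111-
  50 | 110010  (sole → essential)
  57 | -11001  (sole → essential)
Essential prime implicants: -11001, 0-0000, 0-0110, 00--10, 00-1-0, 010011, 10-1-1, 101-11, 101000, 110010

YES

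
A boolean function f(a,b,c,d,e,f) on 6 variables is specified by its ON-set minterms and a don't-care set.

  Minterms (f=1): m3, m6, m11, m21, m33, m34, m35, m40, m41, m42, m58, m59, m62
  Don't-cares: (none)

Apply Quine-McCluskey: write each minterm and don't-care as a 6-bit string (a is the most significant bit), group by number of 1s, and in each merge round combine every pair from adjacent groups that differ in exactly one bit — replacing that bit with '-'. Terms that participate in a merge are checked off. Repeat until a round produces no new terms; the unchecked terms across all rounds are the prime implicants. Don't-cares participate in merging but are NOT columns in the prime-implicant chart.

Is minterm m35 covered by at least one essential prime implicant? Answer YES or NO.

size-2^0 implicants → 000011(✓)  000110  001011(✓)  010101  100001(✓)  100010(✓)  100011(✓)  101000(✓)  101001(✓)  101010(✓)  111010(✓)  111011(✓)  111110(✓)
size-2^1 implicants → -00011  00-011  1-1010  10-001  10-010  1000-1  10001-  1010-0  10100-  111-10  11101-
Unchecked terms (primes): -00011, 00-011, 000110, 010101, 1-1010, 10-001, 10-010, 1000-1, 10001-, 1010-0, 10100-, 111-10, 11101-
Minterm coverage:
  m3 ⊆ -00011,00-011
  m6 ⊆ 000110 [E]
  m11 ⊆ 00-011 [E]
  m21 ⊆ 010101 [E]
  m33 ⊆ 10-001,1000-1
  m34 ⊆ 10-010,10001-
  m35 ⊆ -00011,1000-1,10001-
  m40 ⊆ 1010-0,10100-
  m41 ⊆ 10-001,10100-
  m42 ⊆ 1-1010,10-010,1010-0
  m58 ⊆ 1-1010,111-10,11101-
  m59 ⊆ 11101- [E]
  m62 ⊆ 111-10 [E]
E = {00-011, 000110, 010101, 111-10, 11101-}

NO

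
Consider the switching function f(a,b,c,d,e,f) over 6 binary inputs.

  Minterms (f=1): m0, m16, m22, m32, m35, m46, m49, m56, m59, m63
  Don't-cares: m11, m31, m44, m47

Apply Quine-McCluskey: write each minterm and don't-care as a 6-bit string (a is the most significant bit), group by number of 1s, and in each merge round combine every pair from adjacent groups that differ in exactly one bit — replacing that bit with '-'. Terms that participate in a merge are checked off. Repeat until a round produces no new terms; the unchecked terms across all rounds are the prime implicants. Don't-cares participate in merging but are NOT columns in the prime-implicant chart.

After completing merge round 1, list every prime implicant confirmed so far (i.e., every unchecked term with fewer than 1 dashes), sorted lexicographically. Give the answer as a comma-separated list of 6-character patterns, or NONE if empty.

size-2^0 implicants → 000000(✓)  001011  010000(✓)  010110  011111(✓)  100000(✓)  100011  101100(✓)  101110(✓)  101111(✓)  110001  111000  111011(✓)  111111(✓)
size-2^1 implicants → -00000  -11111  0-0000  1-1111  1011-0  10111-  111-11
Unchecked terms (primes): -00000, -11111, 0-0000, 001011, 010110, 1-1111, 100011, 1011-0, 10111-, 110001, 111-11, 111000

001011, 010110, 100011, 110001, 111000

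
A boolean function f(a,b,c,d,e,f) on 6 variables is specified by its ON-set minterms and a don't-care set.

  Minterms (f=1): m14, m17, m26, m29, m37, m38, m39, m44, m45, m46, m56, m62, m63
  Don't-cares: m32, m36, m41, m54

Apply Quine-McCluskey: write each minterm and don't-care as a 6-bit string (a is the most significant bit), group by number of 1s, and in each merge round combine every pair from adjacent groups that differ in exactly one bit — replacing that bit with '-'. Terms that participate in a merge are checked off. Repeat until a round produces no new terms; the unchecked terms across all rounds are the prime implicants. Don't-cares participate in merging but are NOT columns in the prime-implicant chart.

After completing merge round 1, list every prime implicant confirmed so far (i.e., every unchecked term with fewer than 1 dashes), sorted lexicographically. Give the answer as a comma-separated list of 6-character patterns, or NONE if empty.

size-2^0 implicants → 001110(✓)  010001  011010  011101  100000(✓)  100100(✓)  100101(✓)  100110(✓)  100111(✓)  101001(✓)  101100(✓)  101101(✓)  101110(✓)  110110(✓)  111000  111110(✓)  111111(✓)
size-2^1 implicants → -01110  1-0110(✓)  1-1110(✓)  10-100(✓)  10-101(✓)  10-110(✓)  100-00  1001-0(✓)  1001-1(✓)  10010-(✓)  10011-(✓)  101-01  1011-0(✓)  10110-(✓)  11-110(✓)  11111-
size-2^2 implicants → 1--110  10-1-0  10-10-  1001--
Unchecked terms (primes): -01110, 010001, 011010, 011101, 1--110, 10-1-0, 10-10-, 100-00, 1001--, 101-01, 111000, 11111-

010001, 011010, 011101, 111000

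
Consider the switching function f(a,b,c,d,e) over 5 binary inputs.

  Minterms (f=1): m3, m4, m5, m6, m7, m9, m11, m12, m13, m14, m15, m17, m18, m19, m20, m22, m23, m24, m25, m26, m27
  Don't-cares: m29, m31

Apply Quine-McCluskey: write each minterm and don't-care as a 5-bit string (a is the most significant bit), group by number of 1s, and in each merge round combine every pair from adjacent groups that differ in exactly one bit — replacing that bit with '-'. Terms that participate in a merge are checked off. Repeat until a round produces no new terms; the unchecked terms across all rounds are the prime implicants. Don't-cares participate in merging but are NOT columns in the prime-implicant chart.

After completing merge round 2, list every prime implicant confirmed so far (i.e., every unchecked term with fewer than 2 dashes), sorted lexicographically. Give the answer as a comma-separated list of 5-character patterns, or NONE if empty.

NONE

Round 0: 00011✓ 00100✓ 00101✓ 00110✓ 00111✓ 01001✓ 01011✓ 01100✓ 01101✓ 01110✓ 01111✓ 10001✓ 10010✓ 10011✓ 10100✓ 10110✓ 10111✓ 11000✓ 11001✓ 11010✓ 11011✓ 11101✓ 11111✓
Round 1: -0011✓ -0100✓ -0110✓ -0111✓ -1001✓ -1011✓ -1101✓ -1111✓ 0-011✓ 0-100✓ 0-101✓ 0-110✓ 0-111✓ 00-11✓ 001-0✓ 001-1✓ 0010-✓ 0011-✓ 01-01✓ 01-11✓ 010-1✓ 011-0✓ 011-1✓ 0110-✓ 0111-✓ 1-001✓ 1-010✓ 1-011✓ 1-111✓ 10-10✓ 10-11✓ 100-1✓ 1001-✓ 101-0✓ 1011-✓ 11-01✓ 11-11✓ 110-0✓ 110-1✓ 1100-✓ 1101-✓ 111-1✓
Round 2: --011✓ --111✓ -0-11✓ -01-0 -011- -1-01✓ -1-11✓ -10-1✓ -11-1✓ 0--11✓ 0-1-0✓ 0-1-1✓ 0-10-✓ 0-11-✓ 001--✓ 01--1✓ 011--✓ 1--11✓ 1-0-1 1-01- 10-1- 11--1✓ 110--
Round 3: ---11 -1--1 0-1--
PIs = {---11, -01-0, -011-, -1--1, 0-1--, 1-0-1, 1-01-, 10-1-, 110--}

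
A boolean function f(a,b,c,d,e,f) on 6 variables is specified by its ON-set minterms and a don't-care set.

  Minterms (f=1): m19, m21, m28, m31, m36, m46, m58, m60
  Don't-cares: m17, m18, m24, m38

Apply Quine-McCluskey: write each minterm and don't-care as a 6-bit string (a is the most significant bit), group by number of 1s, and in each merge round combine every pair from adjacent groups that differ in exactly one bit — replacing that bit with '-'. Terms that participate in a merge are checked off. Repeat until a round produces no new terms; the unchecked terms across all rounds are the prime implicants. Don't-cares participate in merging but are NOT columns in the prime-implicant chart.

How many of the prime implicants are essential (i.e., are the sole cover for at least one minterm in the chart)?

[col 0] 010001*, 010010*, 010011*, 010101*, 011000*, 011100*, 011111, 100100*, 100110*, 101110*, 111010, 111100*
[col 1] -11100, 010-01, 0100-1, 01001-, 011-00, 10-110, 1001-0
Prime implicants: -11100, 010-01, 0100-1, 01001-, 011-00, 011111, 10-110, 1001-0, 111010
PI chart (minterm → PIs covering it):
  19 | 0100-1,01001-
  21 | 010-01  (sole → essential)
  28 | -11100,011-00
  31 | 011111  (sole → essential)
  36 | 1001-0  (sole → essential)
  46 | 10-110  (sole → essential)
  58 | 111010  (sole → essential)
  60 | -11100  (sole → essential)
Essential prime implicants: -11100, 010-01, 011111, 10-110, 1001-0, 111010

6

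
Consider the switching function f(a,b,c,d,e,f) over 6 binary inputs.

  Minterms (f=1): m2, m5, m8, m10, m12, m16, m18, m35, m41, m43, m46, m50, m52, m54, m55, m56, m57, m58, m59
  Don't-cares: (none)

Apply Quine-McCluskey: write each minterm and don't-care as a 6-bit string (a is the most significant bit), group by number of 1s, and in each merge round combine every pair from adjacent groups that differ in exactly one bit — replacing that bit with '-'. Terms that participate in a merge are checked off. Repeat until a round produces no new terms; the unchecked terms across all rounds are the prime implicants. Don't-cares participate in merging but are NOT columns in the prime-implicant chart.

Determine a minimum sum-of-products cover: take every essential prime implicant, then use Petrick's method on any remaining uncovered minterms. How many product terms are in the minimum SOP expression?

11

size-2^0 implicants → 000010(✓)  000101  001000(✓)  001010(✓)  001100(✓)  010000(✓)  010010(✓)  100011(✓)  101001(✓)  101011(✓)  101110  110010(✓)  110100(✓)  110110(✓)  110111(✓)  111000(✓)  111001(✓)  111010(✓)  111011(✓)
size-2^1 implicants → -10010  0-0010  00-010  001-00  0010-0  0100-0  1-1001(✓)  1-1011(✓)  10-011  1010-1(✓)  11-010  110-10  1101-0  11011-  1110-0(✓)  1110-1(✓)  11100-(✓)  11101-(✓)
size-2^2 implicants → 1-10-1  1110--
Unchecked terms (primes): -10010, 0-0010, 00-010, 000101, 001-00, 0010-0, 0100-0, 1-10-1, 10-011, 101110, 11-010, 110-10, 1101-0, 11011-, 1110--
Minterm coverage:
  m2 ⊆ 0-0010,00-010
  m5 ⊆ 000101 [E]
  m8 ⊆ 001-00,0010-0
  m10 ⊆ 00-010,0010-0
  m12 ⊆ 001-00 [E]
  m16 ⊆ 0100-0 [E]
  m18 ⊆ -10010,0-0010,0100-0
  m35 ⊆ 10-011 [E]
  m41 ⊆ 1-10-1 [E]
  m43 ⊆ 1-10-1,10-011
  m46 ⊆ 101110 [E]
  m50 ⊆ -10010,11-010,110-10
  m52 ⊆ 1101-0 [E]
  m54 ⊆ 110-10,1101-0,11011-
  m55 ⊆ 11011- [E]
  m56 ⊆ 1110-- [E]
  m57 ⊆ 1-10-1,1110--
  m58 ⊆ 11-010,1110--
  m59 ⊆ 1-10-1,1110--
E = {000101, 001-00, 0100-0, 1-10-1, 10-011, 101110, 1101-0, 11011-, 1110--}
Petrick residual → -10010, 00-010
Cover = bc'd'ef' + a'b'd'ef' + a'b'c'de'f + a'b'ce'f' + a'bc'd'f' + acd'f + ab'd'ef + ab'cdef' + abc'df' + abc'de + abcd'  |cover|=11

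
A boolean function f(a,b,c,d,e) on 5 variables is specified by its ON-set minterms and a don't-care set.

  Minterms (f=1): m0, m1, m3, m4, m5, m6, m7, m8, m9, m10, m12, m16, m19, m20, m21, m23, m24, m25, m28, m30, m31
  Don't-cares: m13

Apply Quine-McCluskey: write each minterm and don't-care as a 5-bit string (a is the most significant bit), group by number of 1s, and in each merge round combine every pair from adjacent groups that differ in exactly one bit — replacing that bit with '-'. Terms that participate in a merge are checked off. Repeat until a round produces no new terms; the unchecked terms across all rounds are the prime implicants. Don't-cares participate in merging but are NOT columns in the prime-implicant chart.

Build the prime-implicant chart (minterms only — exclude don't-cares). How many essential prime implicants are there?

5

size-2^0 implicants → 00000(✓)  00001(✓)  00011(✓)  00100(✓)  00101(✓)  00110(✓)  00111(✓)  01000(✓)  01001(✓)  01010(✓)  01100(✓)  01101(✓)  10000(✓)  10011(✓)  10100(✓)  10101(✓)  10111(✓)  11000(✓)  11001(✓)  11100(✓)  11110(✓)  11111(✓)
size-2^1 implicants → -0000(✓)  -0011(✓)  -0100(✓)  -0101(✓)  -0111(✓)  -1000(✓)  -1001(✓)  -1100(✓)  0-000(✓)  0-001(✓)  0-100(✓)  0-101(✓)  00-00(✓)  00-01(✓)  00-11(✓)  000-1(✓)  0000-(✓)  001-0(✓)  001-1(✓)  0010-(✓)  0011-(✓)  01-00(✓)  01-01(✓)  010-0  0100-(✓)  0110-(✓)  1-000(✓)  1-100(✓)  1-111  10-00(✓)  10-11(✓)  101-1(✓)  1010-(✓)  11-00(✓)  1100-(✓)  111-0  1111-
size-2^2 implicants → --000(✓)  --100(✓)  -0-00(✓)  -0-11  -01-1  -010-  -1-00(✓)  -100-  0--00(✓)  0--01(✓)  0-00-(✓)  0-10-(✓)  00--1  00-0-(✓)  001--  01-0-(✓)  1--00(✓)
size-2^3 implicants → ---00  0--0-
Unchecked terms (primes): ---00, -0-11, -01-1, -010-, -100-, 0--0-, 00--1, 001--, 010-0, 1-111, 111-0, 1111-
Minterm coverage:
  m0 ⊆ ---00,0--0-
  m1 ⊆ 0--0-,00--1
  m3 ⊆ -0-11,00--1
  m4 ⊆ ---00,-010-,0--0-,001--
  m5 ⊆ -01-1,-010-,0--0-,00--1,001--
  m6 ⊆ 001-- [E]
  m7 ⊆ -0-11,-01-1,00--1,001--
  m8 ⊆ ---00,-100-,0--0-,010-0
  m9 ⊆ -100-,0--0-
  m10 ⊆ 010-0 [E]
  m12 ⊆ ---00,0--0-
  m16 ⊆ ---00 [E]
  m19 ⊆ -0-11 [E]
  m20 ⊆ ---00,-010-
  m21 ⊆ -01-1,-010-
  m23 ⊆ -0-11,-01-1,1-111
  m24 ⊆ ---00,-100-
  m25 ⊆ -100- [E]
  m28 ⊆ ---00,111-0
  m30 ⊆ 111-0,1111-
  m31 ⊆ 1-111,1111-
E = {---00, -0-11, -100-, 001--, 010-0}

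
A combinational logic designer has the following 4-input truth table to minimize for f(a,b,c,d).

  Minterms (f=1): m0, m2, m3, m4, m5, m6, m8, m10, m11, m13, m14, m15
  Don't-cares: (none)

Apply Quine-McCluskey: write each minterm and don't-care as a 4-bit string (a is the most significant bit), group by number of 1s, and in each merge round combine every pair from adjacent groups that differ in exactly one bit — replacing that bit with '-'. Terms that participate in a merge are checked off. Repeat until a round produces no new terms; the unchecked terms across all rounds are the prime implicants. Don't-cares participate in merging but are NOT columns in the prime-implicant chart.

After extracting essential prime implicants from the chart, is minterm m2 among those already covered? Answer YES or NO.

YES

Round 0: 0000✓ 0010✓ 0011✓ 0100✓ 0101✓ 0110✓ 1000✓ 1010✓ 1011✓ 1101✓ 1110✓ 1111✓
Round 1: -000✓ -010✓ -011✓ -101 -110✓ 0-00✓ 0-10✓ 00-0✓ 001-✓ 01-0✓ 010- 1-10✓ 1-11✓ 10-0✓ 101-✓ 11-1 111-✓
Round 2: --10 -0-0 -01- 0--0 1-1-
PIs = {--10, -0-0, -01-, -101, 0--0, 010-, 1-1-, 11-1}
Coverage chart:
  m0: -0-0,0--0
  m2: --10,-0-0,-01-,0--0
  m3: -01- ←essential
  m4: 0--0,010-
  m5: -101,010-
  m6: --10,0--0
  m8: -0-0 ←essential
  m10: --10,-0-0,-01-,1-1-
  m11: -01-,1-1-
  m13: -101,11-1
  m14: --10,1-1-
  m15: 1-1-,11-1
Essential: -0-0, -01-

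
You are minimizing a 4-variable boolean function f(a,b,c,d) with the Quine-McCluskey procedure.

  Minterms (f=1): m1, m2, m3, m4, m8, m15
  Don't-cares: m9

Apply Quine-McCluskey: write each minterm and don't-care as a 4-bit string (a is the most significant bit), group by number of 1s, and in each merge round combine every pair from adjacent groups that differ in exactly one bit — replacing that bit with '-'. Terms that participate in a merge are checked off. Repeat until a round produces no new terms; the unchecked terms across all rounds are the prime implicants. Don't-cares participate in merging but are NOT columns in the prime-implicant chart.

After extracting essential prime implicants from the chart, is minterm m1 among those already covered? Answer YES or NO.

Round 0: 0001✓ 0010✓ 0011✓ 0100 1000✓ 1001✓ 1111
Round 1: -001 00-1 001- 100-
PIs = {-001, 00-1, 001-, 0100, 100-, 1111}
Coverage chart:
  m1: -001,00-1
  m2: 001- ←essential
  m3: 00-1,001-
  m4: 0100 ←essential
  m8: 100- ←essential
  m15: 1111 ←essential
Essential: 001-, 0100, 100-, 1111

NO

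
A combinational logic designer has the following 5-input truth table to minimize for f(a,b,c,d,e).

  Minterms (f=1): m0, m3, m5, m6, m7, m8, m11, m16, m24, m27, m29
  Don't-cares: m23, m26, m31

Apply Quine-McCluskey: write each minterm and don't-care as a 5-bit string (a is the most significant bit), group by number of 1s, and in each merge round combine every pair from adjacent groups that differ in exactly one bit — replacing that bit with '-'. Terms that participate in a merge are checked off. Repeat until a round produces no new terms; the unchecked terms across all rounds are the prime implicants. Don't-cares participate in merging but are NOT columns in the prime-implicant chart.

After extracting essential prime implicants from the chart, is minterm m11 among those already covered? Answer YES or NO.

NO

Round 0: 00000✓ 00011✓ 00101✓ 00110✓ 00111✓ 01000✓ 01011✓ 10000✓ 10111✓ 11000✓ 11010✓ 11011✓ 11101✓ 11111✓
Round 1: -0000✓ -0111 -1000✓ -1011 0-000✓ 0-011 00-11 001-1 0011- 1-000✓ 1-111 11-11 110-0 1101- 111-1
Round 2: --000
PIs = {--000, -0111, -1011, 0-011, 00-11, 001-1, 0011-, 1-111, 11-11, 110-0, 1101-, 111-1}
Coverage chart:
  m0: --000 ←essential
  m3: 0-011,00-11
  m5: 001-1 ←essential
  m6: 0011- ←essential
  m7: -0111,00-11,001-1,0011-
  m8: --000 ←essential
  m11: -1011,0-011
  m16: --000 ←essential
  m24: --000,110-0
  m27: -1011,11-11,1101-
  m29: 111-1 ←essential
Essential: --000, 001-1, 0011-, 111-1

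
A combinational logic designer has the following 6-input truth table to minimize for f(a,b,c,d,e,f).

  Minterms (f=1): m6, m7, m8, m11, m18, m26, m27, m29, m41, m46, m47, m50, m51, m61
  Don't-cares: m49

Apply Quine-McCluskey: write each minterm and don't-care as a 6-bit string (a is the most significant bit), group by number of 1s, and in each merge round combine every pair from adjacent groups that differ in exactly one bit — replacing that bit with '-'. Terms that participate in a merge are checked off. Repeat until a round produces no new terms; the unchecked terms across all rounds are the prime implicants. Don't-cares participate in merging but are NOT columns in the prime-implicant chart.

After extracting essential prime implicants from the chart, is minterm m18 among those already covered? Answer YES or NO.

Round 0: 000110✓ 000111✓ 001000 001011✓ 010010✓ 011010✓ 011011✓ 011101✓ 101001 101110✓ 101111✓ 110001✓ 110010✓ 110011✓ 111101✓
Round 1: -10010 -11101 0-1011 00011- 01-010 01101- 10111- 1100-1 11001-
PIs = {-10010, -11101, 0-1011, 00011-, 001000, 01-010, 01101-, 101001, 10111-, 1100-1, 11001-}
Coverage chart:
  m6: 00011- ←essential
  m7: 00011- ←essential
  m8: 001000 ←essential
  m11: 0-1011 ←essential
  m18: -10010,01-010
  m26: 01-010,01101-
  m27: 0-1011,01101-
  m29: -11101 ←essential
  m41: 101001 ←essential
  m46: 10111- ←essential
  m47: 10111- ←essential
  m50: -10010,11001-
  m51: 1100-1,11001-
  m61: -11101 ←essential
Essential: -11101, 0-1011, 00011-, 001000, 101001, 10111-

NO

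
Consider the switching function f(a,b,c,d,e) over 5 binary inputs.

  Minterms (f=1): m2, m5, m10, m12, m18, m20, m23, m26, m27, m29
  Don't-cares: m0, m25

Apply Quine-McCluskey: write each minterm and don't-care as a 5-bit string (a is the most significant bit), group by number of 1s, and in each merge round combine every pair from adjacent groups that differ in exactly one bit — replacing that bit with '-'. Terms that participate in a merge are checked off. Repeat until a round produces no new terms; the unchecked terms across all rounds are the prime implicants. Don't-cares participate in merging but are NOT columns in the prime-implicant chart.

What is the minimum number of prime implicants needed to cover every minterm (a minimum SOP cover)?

7

size-2^0 implicants → 00000(✓)  00010(✓)  00101  01010(✓)  01100  10010(✓)  10100  10111  11001(✓)  11010(✓)  11011(✓)  11101(✓)
size-2^1 implicants → -0010(✓)  -1010(✓)  0-010(✓)  000-0  1-010(✓)  11-01  110-1  1101-
size-2^2 implicants → --010
Unchecked terms (primes): --010, 000-0, 00101, 01100, 10100, 10111, 11-01, 110-1, 1101-
Minterm coverage:
  m2 ⊆ --010,000-0
  m5 ⊆ 00101 [E]
  m10 ⊆ --010 [E]
  m12 ⊆ 01100 [E]
  m18 ⊆ --010 [E]
  m20 ⊆ 10100 [E]
  m23 ⊆ 10111 [E]
  m26 ⊆ --010,1101-
  m27 ⊆ 110-1,1101-
  m29 ⊆ 11-01 [E]
E = {--010, 00101, 01100, 10100, 10111, 11-01}
Petrick residual → 110-1
Cover = c'de' + a'b'cd'e + a'bcd'e' + ab'cd'e' + ab'cde + abd'e + abc'e  |cover|=7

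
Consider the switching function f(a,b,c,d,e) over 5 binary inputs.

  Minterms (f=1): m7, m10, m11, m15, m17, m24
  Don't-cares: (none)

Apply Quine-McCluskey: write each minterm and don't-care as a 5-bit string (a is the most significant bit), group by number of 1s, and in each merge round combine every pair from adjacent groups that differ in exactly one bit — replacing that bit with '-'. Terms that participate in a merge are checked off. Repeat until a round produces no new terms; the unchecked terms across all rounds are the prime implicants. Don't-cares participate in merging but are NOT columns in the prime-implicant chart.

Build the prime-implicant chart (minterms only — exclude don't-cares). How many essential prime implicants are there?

size-2^0 implicants → 00111(✓)  01010(✓)  01011(✓)  01111(✓)  10001  11000
size-2^1 implicants → 0-111  01-11  0101-
Unchecked terms (primes): 0-111, 01-11, 0101-, 10001, 11000
Minterm coverage:
  m7 ⊆ 0-111 [E]
  m10 ⊆ 0101- [E]
  m11 ⊆ 01-11,0101-
  m15 ⊆ 0-111,01-11
  m17 ⊆ 10001 [E]
  m24 ⊆ 11000 [E]
E = {0-111, 0101-, 10001, 11000}

4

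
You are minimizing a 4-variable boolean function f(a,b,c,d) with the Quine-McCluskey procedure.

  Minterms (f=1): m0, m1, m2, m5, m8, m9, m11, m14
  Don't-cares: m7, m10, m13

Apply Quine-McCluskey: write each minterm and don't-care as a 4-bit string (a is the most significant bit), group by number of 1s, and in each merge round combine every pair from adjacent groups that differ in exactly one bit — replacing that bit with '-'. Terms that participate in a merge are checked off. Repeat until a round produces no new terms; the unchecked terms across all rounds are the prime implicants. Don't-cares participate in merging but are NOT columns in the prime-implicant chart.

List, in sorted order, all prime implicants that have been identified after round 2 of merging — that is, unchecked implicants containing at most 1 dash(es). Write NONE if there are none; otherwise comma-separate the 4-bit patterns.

Round 0: 0000✓ 0001✓ 0010✓ 0101✓ 0111✓ 1000✓ 1001✓ 1010✓ 1011✓ 1101✓ 1110✓
Round 1: -000✓ -001✓ -010✓ -101✓ 0-01✓ 00-0✓ 000-✓ 01-1 1-01✓ 1-10 10-0✓ 10-1✓ 100-✓ 101-✓
Round 2: --01 -0-0 -00- 10--
PIs = {--01, -0-0, -00-, 01-1, 1-10, 10--}

01-1, 1-10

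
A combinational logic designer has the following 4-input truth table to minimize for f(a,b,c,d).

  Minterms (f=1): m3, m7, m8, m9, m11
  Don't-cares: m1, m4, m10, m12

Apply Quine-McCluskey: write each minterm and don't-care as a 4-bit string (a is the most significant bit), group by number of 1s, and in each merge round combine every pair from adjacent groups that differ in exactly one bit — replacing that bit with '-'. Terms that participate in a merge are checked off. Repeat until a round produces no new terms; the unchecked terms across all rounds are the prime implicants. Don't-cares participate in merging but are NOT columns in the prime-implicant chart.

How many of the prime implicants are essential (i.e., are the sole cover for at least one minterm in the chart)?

size-2^0 implicants → 0001(✓)  0011(✓)  0100(✓)  0111(✓)  1000(✓)  1001(✓)  1010(✓)  1011(✓)  1100(✓)
size-2^1 implicants → -001(✓)  -011(✓)  -100  0-11  00-1(✓)  1-00  10-0(✓)  10-1(✓)  100-(✓)  101-(✓)
size-2^2 implicants → -0-1  10--
Unchecked terms (primes): -0-1, -100, 0-11, 1-00, 10--
Minterm coverage:
  m3 ⊆ -0-1,0-11
  m7 ⊆ 0-11 [E]
  m8 ⊆ 1-00,10--
  m9 ⊆ -0-1,10--
  m11 ⊆ -0-1,10--
E = {0-11}

1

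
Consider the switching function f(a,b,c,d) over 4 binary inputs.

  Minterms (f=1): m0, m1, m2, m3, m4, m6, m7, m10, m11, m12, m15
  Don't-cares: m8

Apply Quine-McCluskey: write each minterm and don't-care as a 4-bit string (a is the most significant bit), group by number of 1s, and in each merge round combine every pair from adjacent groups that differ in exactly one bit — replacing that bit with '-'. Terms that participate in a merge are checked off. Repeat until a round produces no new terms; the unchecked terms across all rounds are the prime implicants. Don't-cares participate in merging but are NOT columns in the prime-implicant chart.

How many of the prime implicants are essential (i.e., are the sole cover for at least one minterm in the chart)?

Round 0: 0000✓ 0001✓ 0010✓ 0011✓ 0100✓ 0110✓ 0111✓ 1000✓ 1010✓ 1011✓ 1100✓ 1111✓
Round 1: -000✓ -010✓ -011✓ -100✓ -111✓ 0-00✓ 0-10✓ 0-11✓ 00-0✓ 00-1✓ 000-✓ 001-✓ 01-0✓ 011-✓ 1-00✓ 1-11✓ 10-0✓ 101-✓
Round 2: --00 --11 -0-0 -01- 0--0 0-1- 00--
PIs = {--00, --11, -0-0, -01-, 0--0, 0-1-, 00--}
Coverage chart:
  m0: --00,-0-0,0--0,00--
  m1: 00-- ←essential
  m2: -0-0,-01-,0--0,0-1-,00--
  m3: --11,-01-,0-1-,00--
  m4: --00,0--0
  m6: 0--0,0-1-
  m7: --11,0-1-
  m10: -0-0,-01-
  m11: --11,-01-
  m12: --00 ←essential
  m15: --11 ←essential
Essential: --00, --11, 00--

3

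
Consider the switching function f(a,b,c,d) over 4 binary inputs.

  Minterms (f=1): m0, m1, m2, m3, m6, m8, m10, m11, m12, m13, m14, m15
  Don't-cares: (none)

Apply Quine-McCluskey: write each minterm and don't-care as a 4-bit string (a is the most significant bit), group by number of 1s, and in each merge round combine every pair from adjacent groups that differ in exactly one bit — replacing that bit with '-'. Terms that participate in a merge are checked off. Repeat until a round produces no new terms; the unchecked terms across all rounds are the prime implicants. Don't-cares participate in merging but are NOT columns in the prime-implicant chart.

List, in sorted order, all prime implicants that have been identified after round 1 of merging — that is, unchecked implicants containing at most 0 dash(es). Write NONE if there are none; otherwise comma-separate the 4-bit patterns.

size-2^0 implicants → 0000(✓)  0001(✓)  0010(✓)  0011(✓)  0110(✓)  1000(✓)  1010(✓)  1011(✓)  1100(✓)  1101(✓)  1110(✓)  1111(✓)
size-2^1 implicants → -000(✓)  -010(✓)  -011(✓)  -110(✓)  0-10(✓)  00-0(✓)  00-1(✓)  000-(✓)  001-(✓)  1-00(✓)  1-10(✓)  1-11(✓)  10-0(✓)  101-(✓)  11-0(✓)  11-1(✓)  110-(✓)  111-(✓)
size-2^2 implicants → --10  -0-0  -01-  00--  1--0  1-1-  11--
Unchecked terms (primes): --10, -0-0, -01-, 00--, 1--0, 1-1-, 11--

NONE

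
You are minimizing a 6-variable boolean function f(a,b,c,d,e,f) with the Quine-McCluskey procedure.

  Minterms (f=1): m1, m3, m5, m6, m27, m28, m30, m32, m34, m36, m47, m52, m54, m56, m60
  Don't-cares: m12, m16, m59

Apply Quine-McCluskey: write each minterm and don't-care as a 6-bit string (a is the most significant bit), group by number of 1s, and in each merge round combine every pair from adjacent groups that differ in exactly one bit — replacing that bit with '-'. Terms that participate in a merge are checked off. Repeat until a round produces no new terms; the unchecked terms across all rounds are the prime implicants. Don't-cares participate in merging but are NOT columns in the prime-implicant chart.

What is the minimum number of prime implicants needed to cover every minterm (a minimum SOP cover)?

10

[col 0] 000001*, 000011*, 000101*, 000110, 001100*, 010000, 011011*, 011100*, 011110*, 100000*, 100010*, 100100*, 101111, 110100*, 110110*, 111000*, 111011*, 111100*
[col 1] -11011, -11100, 0-1100, 000-01, 0000-1, 0111-0, 1-0100, 100-00, 1000-0, 11-100, 1101-0, 111-00
Prime implicants: -11011, -11100, 0-1100, 000-01, 0000-1, 000110, 010000, 0111-0, 1-0100, 100-00, 1000-0, 101111, 11-100, 1101-0, 111-00
PI chart (minterm → PIs covering it):
  1 | 000-01,0000-1
  3 | 0000-1  (sole → essential)
  5 | 000-01  (sole → essential)
  6 | 000110  (sole → essential)
  27 | -11011  (sole → essential)
  28 | -11100,0-1100,0111-0
  30 | 0111-0  (sole → essential)
  32 | 100-00,1000-0
  34 | 1000-0  (sole → essential)
  36 | 1-0100,100-00
  47 | 101111  (sole → essential)
  52 | 1-0100,11-100,1101-0
  54 | 1101-0  (sole → essential)
  56 | 111-00  (sole → essential)
  60 | -11100,11-100,111-00
Essential prime implicants: -11011, 000-01, 0000-1, 000110, 0111-0, 1000-0, 101111, 1101-0, 111-00
Petrick residual → 1-0100
Minimum SOP uses 10 PIs: bcd'ef + a'b'c'e'f + a'b'c'd'f + a'b'c'def' + a'bcdf' + ac'de'f' + ab'c'd'f' + ab'cdef + abc'df' + abce'f'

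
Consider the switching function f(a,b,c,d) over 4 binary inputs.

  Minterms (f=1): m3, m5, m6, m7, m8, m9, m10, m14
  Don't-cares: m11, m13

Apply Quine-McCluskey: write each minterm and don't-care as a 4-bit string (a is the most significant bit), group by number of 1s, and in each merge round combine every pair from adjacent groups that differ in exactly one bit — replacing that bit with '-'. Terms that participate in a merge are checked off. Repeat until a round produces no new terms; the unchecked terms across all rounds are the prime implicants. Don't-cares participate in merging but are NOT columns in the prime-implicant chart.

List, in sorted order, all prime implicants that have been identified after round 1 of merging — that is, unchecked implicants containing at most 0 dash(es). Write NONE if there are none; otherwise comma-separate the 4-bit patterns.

[col 0] 0011*, 0101*, 0110*, 0111*, 1000*, 1001*, 1010*, 1011*, 1101*, 1110*
[col 1] -011, -101, -110, 0-11, 01-1, 011-, 1-01, 1-10, 10-0*, 10-1*, 100-*, 101-*
[col 2] 10--
Prime implicants: -011, -101, -110, 0-11, 01-1, 011-, 1-01, 1-10, 10--

NONE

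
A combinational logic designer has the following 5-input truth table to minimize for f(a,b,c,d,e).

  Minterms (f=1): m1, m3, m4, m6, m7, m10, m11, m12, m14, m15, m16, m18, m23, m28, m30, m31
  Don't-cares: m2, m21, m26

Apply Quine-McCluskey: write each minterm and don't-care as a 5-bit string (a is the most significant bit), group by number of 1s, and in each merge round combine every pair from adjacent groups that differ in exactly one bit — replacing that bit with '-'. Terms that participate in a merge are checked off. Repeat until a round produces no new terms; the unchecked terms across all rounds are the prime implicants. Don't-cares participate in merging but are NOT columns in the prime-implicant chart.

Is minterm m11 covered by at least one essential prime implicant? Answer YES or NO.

[col 0] 00001*, 00010*, 00011*, 00100*, 00110*, 00111*, 01010*, 01011*, 01100*, 01110*, 01111*, 10000*, 10010*, 10101*, 10111*, 11010*, 11100*, 11110*, 11111*
[col 1] -0010*, -0111*, -1010*, -1100*, -1110*, -1111*, 0-010*, 0-011*, 0-100*, 0-110*, 0-111*, 00-10*, 00-11*, 000-1, 0001-*, 001-0*, 0011-*, 01-10*, 01-11*, 0101-*, 011-0*, 0111-*, 1-010*, 1-111*, 100-0, 101-1, 11-10*, 111-0*, 1111-*
[col 2] --010, --111, -1-10, -11-0, -111-, 0--10*, 0--11*, 0-01-*, 0-1-0, 0-11-*, 00-1-*, 01-1-*
[col 3] 0--1-
Prime implicants: --010, --111, -1-10, -11-0, -111-, 0--1-, 0-1-0, 000-1, 100-0, 101-1
PI chart (minterm → PIs covering it):
  1 | 000-1  (sole → essential)
  3 | 0--1-,000-1
  4 | 0-1-0  (sole → essential)
  6 | 0--1-,0-1-0
  7 | --111,0--1-
  10 | --010,-1-10,0--1-
  11 | 0--1-  (sole → essential)
  12 | -11-0,0-1-0
  14 | -1-10,-11-0,-111-,0--1-,0-1-0
  15 | --111,-111-,0--1-
  16 | 100-0  (sole → essential)
  18 | --010,100-0
  23 | --111,101-1
  28 | -11-0  (sole → essential)
  30 | -1-10,-11-0,-111-
  31 | --111,-111-
Essential prime implicants: -11-0, 0--1-, 0-1-0, 000-1, 100-0

YES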